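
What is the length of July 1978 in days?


July 1978

31 days


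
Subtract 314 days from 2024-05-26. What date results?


Start: 2024-05-26, subtract 314 days
Back 26 days from May 26 reaches April 30, 2024 -> 288 left
April 2024 has 30 days -> back to March 31, 2024 -> 258 left
March 2024 has 31 days -> back to February 29, 2024 -> 227 left
February 2024 has 29 days -> back to January 31, 2024 -> 198 left
January 2024 has 31 days -> back to December 31, 2023 -> 167 left
December 2023 has 31 days -> back to November 30, 2023 -> 136 left
November 2023 has 30 days -> back to October 31, 2023 -> 106 left
October 2023 has 31 days -> back to September 30, 2023 -> 75 left
September 2023 has 30 days -> back to August 31, 2023 -> 45 left
August 2023 has 31 days -> back to July 31, 2023 -> 14 left
July 2023: 31 - 14 = 17 -> lands on July 17

Result: 2023-07-17


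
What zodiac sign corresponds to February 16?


Date: February 16
Conventional tropical zodiac dates: Aquarius from January 20 onward; Pisces starts February 19
February 16 falls within the Aquarius range

Aquarius


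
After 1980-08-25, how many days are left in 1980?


Day of year: 238 of 366
Remaining = 366 - 238

128 days


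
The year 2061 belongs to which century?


Century = (year - 1) // 100 + 1
= (2061 - 1) // 100 + 1
= 2060 // 100 + 1
= 20 + 1

21st century


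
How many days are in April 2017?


April 2017

30 days


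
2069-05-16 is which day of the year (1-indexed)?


Date: May 16, 2069
Days in months 1 through 4: 120
Plus 16 days in May

Day of year: 136


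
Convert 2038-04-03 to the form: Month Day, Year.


ISO 2038-04-03 parses as year=2038, month=04, day=03
Month 4 -> April

April 3, 2038


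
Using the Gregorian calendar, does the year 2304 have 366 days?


Gregorian leap year rule: divisible by 4, but not by 100, unless also by 400.
2304 is divisible by 4 but not 100 -> leap year

Yes


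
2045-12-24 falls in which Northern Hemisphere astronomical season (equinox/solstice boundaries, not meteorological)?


Date: December 24
Astronomical Winter (approx.; exact equinox/solstice day varies by year): December 21 to March 19
December 24 falls within the Winter window

Winter


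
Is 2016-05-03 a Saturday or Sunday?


Anchor: Jan 1, 2016. With p = 2016 - 1 = 2015: (p + p//4 - p//100 + p//400) mod 7 = (2015 + 503 - 20 + 5) mod 7 = 2503 mod 7 = 4 -> Friday (Mon=0 ... Sun=6)
Day of year: 124; offset = 123
Weekday index = (4 + 123) mod 7 = 1 -> Tuesday
Weekend days: Saturday, Sunday

No


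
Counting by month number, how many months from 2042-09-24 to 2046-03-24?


From September 2042 to March 2046
4 years * 12 = 48 months, minus 6 months = 42

42 months


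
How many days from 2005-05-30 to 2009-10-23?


From 2005-05-30 to 2009-10-23
2005-05-30: days before May = 31 + 28 + 31 + 30 = 120 (2005 is not a leap year); day of year = 120 + 30 = 150
2009-10-23: days before October = 31 + 28 + 31 + 30 + 31 + 30 + 31 + 31 + 30 = 273 (2009 is not a leap year); day of year = 273 + 23 = 296
Rest of 2005: 365 - 150 = 215
Full years 2006 (365), 2007 (365), 2008 (366): 1096
Total = 215 + 1096 + 296 = 1607

1607 days


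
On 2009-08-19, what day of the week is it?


Date: August 19, 2009
Anchor: Jan 1, 2009. With p = 2009 - 1 = 2008: (p + p//4 - p//100 + p//400) mod 7 = (2008 + 502 - 20 + 5) mod 7 = 2495 mod 7 = 3 -> Thursday (Mon=0 ... Sun=6)
Days before August (Jan-Jul): 212; offset = 212 + 19 - 1 = 230
Weekday index = (3 + 230) mod 7 = 2

Day of the week: Wednesday


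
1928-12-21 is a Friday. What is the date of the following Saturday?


Current: Friday
Target: Saturday
Days ahead: 1

Next Saturday: 1928-12-22


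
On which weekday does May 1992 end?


May 1992 has 31 days
Anchor: Jan 1, 1992. With p = 1992 - 1 = 1991: (p + p//4 - p//100 + p//400) mod 7 = (1991 + 497 - 19 + 4) mod 7 = 2473 mod 7 = 2 -> Wednesday (Mon=0 ... Sun=6)
Days before May (Jan-Apr): 121; May 1 index = (2 + 121) mod 7 = 4 -> Friday
Last day offset: 31 - 1 = 30 days
Weekday index = (4 + 30) mod 7 = 6

Sunday, May 31


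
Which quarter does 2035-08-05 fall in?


Month: August (month 8)
Q1: Jan-Mar, Q2: Apr-Jun, Q3: Jul-Sep, Q4: Oct-Dec

Q3


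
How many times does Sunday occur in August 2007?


August 2007 has 31 days
Anchor: Jan 1, 2007. With p = 2007 - 1 = 2006: (p + p//4 - p//100 + p//400) mod 7 = (2006 + 501 - 20 + 5) mod 7 = 2492 mod 7 = 0 -> Monday (Mon=0 ... Sun=6)
Days before August (Jan-Jul): 212; August 1 index = (0 + 212) mod 7 = 2 -> Wednesday
First Sunday is August 5
Sundays: 5, 12, 19, 26

4 Sundays


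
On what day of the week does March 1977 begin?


Target: March 1, 1977
Anchor: Jan 1, 1977. With p = 1977 - 1 = 1976: (p + p//4 - p//100 + p//400) mod 7 = (1976 + 494 - 19 + 4) mod 7 = 2455 mod 7 = 5 -> Saturday (Mon=0 ... Sun=6)
Days before March (Jan-Feb): 59 days
Weekday index = (5 + 59) mod 7 = 1

Tuesday


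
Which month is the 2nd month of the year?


Month 2 of 12

February


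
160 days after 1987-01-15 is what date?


Start: 1987-01-15, add 160 days
January 1987 has 31 days: 31 - 15 = 16 days to January 31 -> 144 left
February 1987 has 28 days -> 116 left
March 1987 has 31 days -> 85 left
April 1987 has 30 days -> 55 left
May 1987 has 31 days -> 24 left
June 1987: 24 <= 30 -> lands on June 24

Result: 1987-06-24


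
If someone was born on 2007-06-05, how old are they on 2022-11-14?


Birth: 2007-06-05
Reference: 2022-11-14
Year difference: 2022 - 2007 = 15

15 years old


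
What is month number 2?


Month 2 of 12

February


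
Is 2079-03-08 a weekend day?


Anchor: Jan 1, 2079. With p = 2079 - 1 = 2078: (p + p//4 - p//100 + p//400) mod 7 = (2078 + 519 - 20 + 5) mod 7 = 2582 mod 7 = 6 -> Sunday (Mon=0 ... Sun=6)
Day of year: 67; offset = 66
Weekday index = (6 + 66) mod 7 = 2 -> Wednesday
Weekend days: Saturday, Sunday

No


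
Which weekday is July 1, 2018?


Target: July 1, 2018
Anchor: Jan 1, 2018. With p = 2018 - 1 = 2017: (p + p//4 - p//100 + p//400) mod 7 = (2017 + 504 - 20 + 5) mod 7 = 2506 mod 7 = 0 -> Monday (Mon=0 ... Sun=6)
Days before July (Jan-Jun): 181 days
Weekday index = (0 + 181) mod 7 = 6

Sunday


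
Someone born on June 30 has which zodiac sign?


Date: June 30
Conventional tropical zodiac dates: Cancer from June 21 onward; Leo starts July 23
June 30 falls within the Cancer range

Cancer


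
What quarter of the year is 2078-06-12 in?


Month: June (month 6)
Q1: Jan-Mar, Q2: Apr-Jun, Q3: Jul-Sep, Q4: Oct-Dec

Q2


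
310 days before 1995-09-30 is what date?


Start: 1995-09-30, subtract 310 days
Back 30 days from September 30 reaches August 31, 1995 -> 280 left
August 1995 has 31 days -> back to July 31, 1995 -> 249 left
July 1995 has 31 days -> back to June 30, 1995 -> 218 left
June 1995 has 30 days -> back to May 31, 1995 -> 188 left
May 1995 has 31 days -> back to April 30, 1995 -> 157 left
April 1995 has 30 days -> back to March 31, 1995 -> 127 left
March 1995 has 31 days -> back to February 28, 1995 -> 96 left
February 1995 has 28 days -> back to January 31, 1995 -> 68 left
January 1995 has 31 days -> back to December 31, 1994 -> 37 left
December 1994 has 31 days -> back to November 30, 1994 -> 6 left
November 1994: 30 - 6 = 24 -> lands on November 24

Result: 1994-11-24


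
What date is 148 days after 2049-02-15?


Start: 2049-02-15, add 148 days
February 2049 has 28 days: 28 - 15 = 13 days to February 28 -> 135 left
March 2049 has 31 days -> 104 left
April 2049 has 30 days -> 74 left
May 2049 has 31 days -> 43 left
June 2049 has 30 days -> 13 left
July 2049: 13 <= 31 -> lands on July 13

Result: 2049-07-13


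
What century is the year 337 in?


Century = (year - 1) // 100 + 1
= (337 - 1) // 100 + 1
= 336 // 100 + 1
= 3 + 1

4th century


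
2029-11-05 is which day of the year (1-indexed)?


Date: November 5, 2029
Days in months 1 through 10: 304
Plus 5 days in November

Day of year: 309


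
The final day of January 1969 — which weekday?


January 1969 has 31 days
Anchor: Jan 1, 1969. With p = 1969 - 1 = 1968: (p + p//4 - p//100 + p//400) mod 7 = (1968 + 492 - 19 + 4) mod 7 = 2445 mod 7 = 2 -> Wednesday (Mon=0 ... Sun=6)
January 1 is the anchor itself -> Wednesday
Last day offset: 31 - 1 = 30 days
Weekday index = (2 + 30) mod 7 = 4

Friday, January 31


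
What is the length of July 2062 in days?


July 2062

31 days


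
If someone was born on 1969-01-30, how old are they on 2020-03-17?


Birth: 1969-01-30
Reference: 2020-03-17
Year difference: 2020 - 1969 = 51

51 years old


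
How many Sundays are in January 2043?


January 2043 has 31 days
Anchor: Jan 1, 2043. With p = 2043 - 1 = 2042: (p + p//4 - p//100 + p//400) mod 7 = (2042 + 510 - 20 + 5) mod 7 = 2537 mod 7 = 3 -> Thursday (Mon=0 ... Sun=6)
January 1 is the anchor itself -> Thursday
First Sunday is January 4
Sundays: 4, 11, 18, 25

4 Sundays


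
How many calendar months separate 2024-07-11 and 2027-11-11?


From July 2024 to November 2027
3 years * 12 = 36 months, plus 4 months = 40

40 months


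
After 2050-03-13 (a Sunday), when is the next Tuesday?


Current: Sunday
Target: Tuesday
Days ahead: 2

Next Tuesday: 2050-03-15


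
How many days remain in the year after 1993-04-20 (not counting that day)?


Day of year: 110 of 365
Remaining = 365 - 110

255 days


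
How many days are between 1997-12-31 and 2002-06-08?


From 1997-12-31 to 2002-06-08
1997-12-31: days before December = 31 + 28 + 31 + 30 + 31 + 30 + 31 + 31 + 30 + 31 + 30 = 334 (1997 is not a leap year); day of year = 334 + 31 = 365
2002-06-08: days before June = 31 + 28 + 31 + 30 + 31 = 151 (2002 is not a leap year); day of year = 151 + 8 = 159
Rest of 1997: 365 - 365 = 0
Full years 1998 (365), 1999 (365), 2000 (366), 2001 (365): 1461
Total = 0 + 1461 + 159 = 1620

1620 days


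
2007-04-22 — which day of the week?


Date: April 22, 2007
Anchor: Jan 1, 2007. With p = 2007 - 1 = 2006: (p + p//4 - p//100 + p//400) mod 7 = (2006 + 501 - 20 + 5) mod 7 = 2492 mod 7 = 0 -> Monday (Mon=0 ... Sun=6)
Days before April (Jan-Mar): 90; offset = 90 + 22 - 1 = 111
Weekday index = (0 + 111) mod 7 = 6

Day of the week: Sunday


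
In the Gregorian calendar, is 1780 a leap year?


Gregorian leap year rule: divisible by 4, but not by 100, unless also by 400.
1780 is divisible by 4 but not 100 -> leap year

Yes


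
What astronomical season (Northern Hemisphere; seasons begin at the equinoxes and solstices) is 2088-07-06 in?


Date: July 6
Astronomical Summer (approx.; exact equinox/solstice day varies by year): June 21 to September 21
July 6 falls within the Summer window

Summer


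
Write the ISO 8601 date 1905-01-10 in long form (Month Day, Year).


ISO 1905-01-10 parses as year=1905, month=01, day=10
Month 1 -> January

January 10, 1905


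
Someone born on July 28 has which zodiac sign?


Date: July 28
Conventional tropical zodiac dates: Leo from July 23 onward; Virgo starts August 23
July 28 falls within the Leo range

Leo


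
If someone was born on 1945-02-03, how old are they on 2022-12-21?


Birth: 1945-02-03
Reference: 2022-12-21
Year difference: 2022 - 1945 = 77

77 years old


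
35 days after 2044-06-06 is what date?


Start: 2044-06-06, add 35 days
June 2044 has 30 days: 30 - 6 = 24 days to June 30 -> 11 left
July 2044: 11 <= 31 -> lands on July 11

Result: 2044-07-11


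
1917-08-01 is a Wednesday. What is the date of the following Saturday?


Current: Wednesday
Target: Saturday
Days ahead: 3

Next Saturday: 1917-08-04


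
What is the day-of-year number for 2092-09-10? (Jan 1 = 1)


Date: September 10, 2092
Days in months 1 through 8: 244
Plus 10 days in September

Day of year: 254


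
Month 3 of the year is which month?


Month 3 of 12

March


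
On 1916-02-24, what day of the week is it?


Date: February 24, 1916
Anchor: Jan 1, 1916. With p = 1916 - 1 = 1915: (p + p//4 - p//100 + p//400) mod 7 = (1915 + 478 - 19 + 4) mod 7 = 2378 mod 7 = 5 -> Saturday (Mon=0 ... Sun=6)
Days before February (Jan): 31; offset = 31 + 24 - 1 = 54
Weekday index = (5 + 54) mod 7 = 3

Day of the week: Thursday


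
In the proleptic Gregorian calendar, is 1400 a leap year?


Gregorian leap year rule: divisible by 4, but not by 100, unless also by 400.
1400 is divisible by 100 but not 400 -> not a leap year

No


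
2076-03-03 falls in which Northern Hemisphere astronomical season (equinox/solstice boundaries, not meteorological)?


Date: March 3
Astronomical Winter (approx.; exact equinox/solstice day varies by year): December 21 to March 19
March 3 falls within the Winter window

Winter


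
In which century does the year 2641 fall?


Century = (year - 1) // 100 + 1
= (2641 - 1) // 100 + 1
= 2640 // 100 + 1
= 26 + 1

27th century


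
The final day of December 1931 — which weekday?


December 1931 has 31 days
Anchor: Jan 1, 1931. With p = 1931 - 1 = 1930: (p + p//4 - p//100 + p//400) mod 7 = (1930 + 482 - 19 + 4) mod 7 = 2397 mod 7 = 3 -> Thursday (Mon=0 ... Sun=6)
Days before December (Jan-Nov): 334; December 1 index = (3 + 334) mod 7 = 1 -> Tuesday
Last day offset: 31 - 1 = 30 days
Weekday index = (1 + 30) mod 7 = 3

Thursday, December 31


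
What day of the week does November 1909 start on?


Target: November 1, 1909
Anchor: Jan 1, 1909. With p = 1909 - 1 = 1908: (p + p//4 - p//100 + p//400) mod 7 = (1908 + 477 - 19 + 4) mod 7 = 2370 mod 7 = 4 -> Friday (Mon=0 ... Sun=6)
Days before November (Jan-Oct): 304 days
Weekday index = (4 + 304) mod 7 = 0

Monday


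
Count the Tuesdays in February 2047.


February 2047 has 28 days
Anchor: Jan 1, 2047. With p = 2047 - 1 = 2046: (p + p//4 - p//100 + p//400) mod 7 = (2046 + 511 - 20 + 5) mod 7 = 2542 mod 7 = 1 -> Tuesday (Mon=0 ... Sun=6)
Days before February (Jan): 31; February 1 index = (1 + 31) mod 7 = 4 -> Friday
First Tuesday is February 5
Tuesdays: 5, 12, 19, 26

4 Tuesdays


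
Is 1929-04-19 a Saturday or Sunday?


Anchor: Jan 1, 1929. With p = 1929 - 1 = 1928: (p + p//4 - p//100 + p//400) mod 7 = (1928 + 482 - 19 + 4) mod 7 = 2395 mod 7 = 1 -> Tuesday (Mon=0 ... Sun=6)
Day of year: 109; offset = 108
Weekday index = (1 + 108) mod 7 = 4 -> Friday
Weekend days: Saturday, Sunday

No


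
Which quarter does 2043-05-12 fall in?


Month: May (month 5)
Q1: Jan-Mar, Q2: Apr-Jun, Q3: Jul-Sep, Q4: Oct-Dec

Q2


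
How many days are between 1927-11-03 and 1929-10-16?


From 1927-11-03 to 1929-10-16
1927-11-03: days before November = 31 + 28 + 31 + 30 + 31 + 30 + 31 + 31 + 30 + 31 = 304 (1927 is not a leap year); day of year = 304 + 3 = 307
1929-10-16: days before October = 31 + 28 + 31 + 30 + 31 + 30 + 31 + 31 + 30 = 273 (1929 is not a leap year); day of year = 273 + 16 = 289
Rest of 1927: 365 - 307 = 58
Full years 1928 (366): 366
Total = 58 + 366 + 289 = 713

713 days


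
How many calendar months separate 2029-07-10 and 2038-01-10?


From July 2029 to January 2038
9 years * 12 = 108 months, minus 6 months = 102

102 months


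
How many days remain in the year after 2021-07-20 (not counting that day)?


Day of year: 201 of 365
Remaining = 365 - 201

164 days


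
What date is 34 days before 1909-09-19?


Start: 1909-09-19, subtract 34 days
Back 19 days from September 19 reaches August 31, 1909 -> 15 left
August 1909: 31 - 15 = 16 -> lands on August 16

Result: 1909-08-16


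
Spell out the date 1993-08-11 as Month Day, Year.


ISO 1993-08-11 parses as year=1993, month=08, day=11
Month 8 -> August

August 11, 1993


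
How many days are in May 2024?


May 2024

31 days


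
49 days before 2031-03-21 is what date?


Start: 2031-03-21, subtract 49 days
Back 21 days from March 21 reaches February 28, 2031 -> 28 left
February 2031 has 28 days -> back to January 31, 2031 -> 0 left
January 2031: 31 - 0 = 31 -> lands on January 31

Result: 2031-01-31


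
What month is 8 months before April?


April is month 4
4 - 8 = -4; wrap: -4 + 12 = 8

August


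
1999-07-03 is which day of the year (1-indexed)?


Date: July 3, 1999
Days in months 1 through 6: 181
Plus 3 days in July

Day of year: 184


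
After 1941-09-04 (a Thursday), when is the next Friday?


Current: Thursday
Target: Friday
Days ahead: 1

Next Friday: 1941-09-05


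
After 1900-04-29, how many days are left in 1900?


Day of year: 119 of 365
Remaining = 365 - 119

246 days


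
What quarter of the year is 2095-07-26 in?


Month: July (month 7)
Q1: Jan-Mar, Q2: Apr-Jun, Q3: Jul-Sep, Q4: Oct-Dec

Q3


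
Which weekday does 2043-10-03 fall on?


Date: October 3, 2043
Anchor: Jan 1, 2043. With p = 2043 - 1 = 2042: (p + p//4 - p//100 + p//400) mod 7 = (2042 + 510 - 20 + 5) mod 7 = 2537 mod 7 = 3 -> Thursday (Mon=0 ... Sun=6)
Days before October (Jan-Sep): 273; offset = 273 + 3 - 1 = 275
Weekday index = (3 + 275) mod 7 = 5

Day of the week: Saturday


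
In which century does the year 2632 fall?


Century = (year - 1) // 100 + 1
= (2632 - 1) // 100 + 1
= 2631 // 100 + 1
= 26 + 1

27th century


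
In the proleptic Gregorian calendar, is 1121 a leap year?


Gregorian leap year rule: divisible by 4, but not by 100, unless also by 400.
1121 is not divisible by 4 -> not a leap year

No


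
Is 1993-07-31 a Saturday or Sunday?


Anchor: Jan 1, 1993. With p = 1993 - 1 = 1992: (p + p//4 - p//100 + p//400) mod 7 = (1992 + 498 - 19 + 4) mod 7 = 2475 mod 7 = 4 -> Friday (Mon=0 ... Sun=6)
Day of year: 212; offset = 211
Weekday index = (4 + 211) mod 7 = 5 -> Saturday
Weekend days: Saturday, Sunday

Yes


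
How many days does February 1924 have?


February 1924 (leap year: yes)

29 days


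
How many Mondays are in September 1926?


September 1926 has 30 days
Anchor: Jan 1, 1926. With p = 1926 - 1 = 1925: (p + p//4 - p//100 + p//400) mod 7 = (1925 + 481 - 19 + 4) mod 7 = 2391 mod 7 = 4 -> Friday (Mon=0 ... Sun=6)
Days before September (Jan-Aug): 243; September 1 index = (4 + 243) mod 7 = 2 -> Wednesday
First Monday is September 6
Mondays: 6, 13, 20, 27

4 Mondays


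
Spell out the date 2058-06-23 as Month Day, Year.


ISO 2058-06-23 parses as year=2058, month=06, day=23
Month 6 -> June

June 23, 2058


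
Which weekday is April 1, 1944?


Target: April 1, 1944
Anchor: Jan 1, 1944. With p = 1944 - 1 = 1943: (p + p//4 - p//100 + p//400) mod 7 = (1943 + 485 - 19 + 4) mod 7 = 2413 mod 7 = 5 -> Saturday (Mon=0 ... Sun=6)
Days before April (Jan-Mar): 91 days
Weekday index = (5 + 91) mod 7 = 5

Saturday


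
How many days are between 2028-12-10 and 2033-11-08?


From 2028-12-10 to 2033-11-08
2028-12-10: days before December = 31 + 29 + 31 + 30 + 31 + 30 + 31 + 31 + 30 + 31 + 30 = 335 (2028 is a leap year); day of year = 335 + 10 = 345
2033-11-08: days before November = 31 + 28 + 31 + 30 + 31 + 30 + 31 + 31 + 30 + 31 = 304 (2033 is not a leap year); day of year = 304 + 8 = 312
Rest of 2028: 366 - 345 = 21
Full years 2029 (365), 2030 (365), 2031 (365), 2032 (366): 1461
Total = 21 + 1461 + 312 = 1794

1794 days


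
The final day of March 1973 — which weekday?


March 1973 has 31 days
Anchor: Jan 1, 1973. With p = 1973 - 1 = 1972: (p + p//4 - p//100 + p//400) mod 7 = (1972 + 493 - 19 + 4) mod 7 = 2450 mod 7 = 0 -> Monday (Mon=0 ... Sun=6)
Days before March (Jan-Feb): 59; March 1 index = (0 + 59) mod 7 = 3 -> Thursday
Last day offset: 31 - 1 = 30 days
Weekday index = (3 + 30) mod 7 = 5

Saturday, March 31


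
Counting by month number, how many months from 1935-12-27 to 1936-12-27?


From December 1935 to December 1936
1 year * 12 = 12 months = 12

12 months


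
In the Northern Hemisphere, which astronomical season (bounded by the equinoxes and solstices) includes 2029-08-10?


Date: August 10
Astronomical Summer (approx.; exact equinox/solstice day varies by year): June 21 to September 21
August 10 falls within the Summer window

Summer


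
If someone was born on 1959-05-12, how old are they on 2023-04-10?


Birth: 1959-05-12
Reference: 2023-04-10
Year difference: 2023 - 1959 = 64
Birthday not yet reached in 2023, subtract 1

63 years old


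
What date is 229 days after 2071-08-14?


Start: 2071-08-14, add 229 days
August 2071 has 31 days: 31 - 14 = 17 days to August 31 -> 212 left
September 2071 has 30 days -> 182 left
October 2071 has 31 days -> 151 left
November 2071 has 30 days -> 121 left
December 2071 has 31 days -> 90 left
January 2072 has 31 days -> 59 left
February 2072 has 29 days -> 30 left
March 2072: 30 <= 31 -> lands on March 30

Result: 2072-03-30


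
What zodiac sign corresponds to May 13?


Date: May 13
Conventional tropical zodiac dates: Taurus from April 20 onward; Gemini starts May 21
May 13 falls within the Taurus range

Taurus


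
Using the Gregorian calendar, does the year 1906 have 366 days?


Gregorian leap year rule: divisible by 4, but not by 100, unless also by 400.
1906 is not divisible by 4 -> not a leap year

No


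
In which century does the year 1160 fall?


Century = (year - 1) // 100 + 1
= (1160 - 1) // 100 + 1
= 1159 // 100 + 1
= 11 + 1

12th century


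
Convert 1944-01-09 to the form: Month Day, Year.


ISO 1944-01-09 parses as year=1944, month=01, day=09
Month 1 -> January

January 9, 1944


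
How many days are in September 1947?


September 1947

30 days


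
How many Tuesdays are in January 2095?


January 2095 has 31 days
Anchor: Jan 1, 2095. With p = 2095 - 1 = 2094: (p + p//4 - p//100 + p//400) mod 7 = (2094 + 523 - 20 + 5) mod 7 = 2602 mod 7 = 5 -> Saturday (Mon=0 ... Sun=6)
January 1 is the anchor itself -> Saturday
First Tuesday is January 4
Tuesdays: 4, 11, 18, 25

4 Tuesdays


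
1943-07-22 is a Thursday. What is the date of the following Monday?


Current: Thursday
Target: Monday
Days ahead: 4

Next Monday: 1943-07-26


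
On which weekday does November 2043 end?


November 2043 has 30 days
Anchor: Jan 1, 2043. With p = 2043 - 1 = 2042: (p + p//4 - p//100 + p//400) mod 7 = (2042 + 510 - 20 + 5) mod 7 = 2537 mod 7 = 3 -> Thursday (Mon=0 ... Sun=6)
Days before November (Jan-Oct): 304; November 1 index = (3 + 304) mod 7 = 6 -> Sunday
Last day offset: 30 - 1 = 29 days
Weekday index = (6 + 29) mod 7 = 0

Monday, November 30


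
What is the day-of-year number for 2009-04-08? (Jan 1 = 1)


Date: April 8, 2009
Days in months 1 through 3: 90
Plus 8 days in April

Day of year: 98


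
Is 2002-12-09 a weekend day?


Anchor: Jan 1, 2002. With p = 2002 - 1 = 2001: (p + p//4 - p//100 + p//400) mod 7 = (2001 + 500 - 20 + 5) mod 7 = 2486 mod 7 = 1 -> Tuesday (Mon=0 ... Sun=6)
Day of year: 343; offset = 342
Weekday index = (1 + 342) mod 7 = 0 -> Monday
Weekend days: Saturday, Sunday

No


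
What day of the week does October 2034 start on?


Target: October 1, 2034
Anchor: Jan 1, 2034. With p = 2034 - 1 = 2033: (p + p//4 - p//100 + p//400) mod 7 = (2033 + 508 - 20 + 5) mod 7 = 2526 mod 7 = 6 -> Sunday (Mon=0 ... Sun=6)
Days before October (Jan-Sep): 273 days
Weekday index = (6 + 273) mod 7 = 6

Sunday


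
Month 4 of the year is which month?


Month 4 of 12

April


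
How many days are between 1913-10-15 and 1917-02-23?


From 1913-10-15 to 1917-02-23
1913-10-15: days before October = 31 + 28 + 31 + 30 + 31 + 30 + 31 + 31 + 30 = 273 (1913 is not a leap year); day of year = 273 + 15 = 288
1917-02-23: days before February = 31; day of year = 31 + 23 = 54
Rest of 1913: 365 - 288 = 77
Full years 1914 (365), 1915 (365), 1916 (366): 1096
Total = 77 + 1096 + 54 = 1227

1227 days


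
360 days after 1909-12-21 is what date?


Start: 1909-12-21, add 360 days
December 1909 has 31 days: 31 - 21 = 10 days to December 31 -> 350 left
January 1910 has 31 days -> 319 left
February 1910 has 28 days -> 291 left
March 1910 has 31 days -> 260 left
April 1910 has 30 days -> 230 left
May 1910 has 31 days -> 199 left
June 1910 has 30 days -> 169 left
July 1910 has 31 days -> 138 left
August 1910 has 31 days -> 107 left
September 1910 has 30 days -> 77 left
October 1910 has 31 days -> 46 left
November 1910 has 30 days -> 16 left
December 1910: 16 <= 31 -> lands on December 16

Result: 1910-12-16


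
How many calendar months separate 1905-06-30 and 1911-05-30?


From June 1905 to May 1911
6 years * 12 = 72 months, minus 1 month = 71

71 months


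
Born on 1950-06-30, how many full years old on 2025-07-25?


Birth: 1950-06-30
Reference: 2025-07-25
Year difference: 2025 - 1950 = 75

75 years old


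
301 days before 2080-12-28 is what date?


Start: 2080-12-28, subtract 301 days
Back 28 days from December 28 reaches November 30, 2080 -> 273 left
November 2080 has 30 days -> back to October 31, 2080 -> 243 left
October 2080 has 31 days -> back to September 30, 2080 -> 212 left
September 2080 has 30 days -> back to August 31, 2080 -> 182 left
August 2080 has 31 days -> back to July 31, 2080 -> 151 left
July 2080 has 31 days -> back to June 30, 2080 -> 120 left
June 2080 has 30 days -> back to May 31, 2080 -> 90 left
May 2080 has 31 days -> back to April 30, 2080 -> 59 left
April 2080 has 30 days -> back to March 31, 2080 -> 29 left
March 2080: 31 - 29 = 2 -> lands on March 2

Result: 2080-03-02


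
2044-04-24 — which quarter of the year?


Month: April (month 4)
Q1: Jan-Mar, Q2: Apr-Jun, Q3: Jul-Sep, Q4: Oct-Dec

Q2


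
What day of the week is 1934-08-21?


Date: August 21, 1934
Anchor: Jan 1, 1934. With p = 1934 - 1 = 1933: (p + p//4 - p//100 + p//400) mod 7 = (1933 + 483 - 19 + 4) mod 7 = 2401 mod 7 = 0 -> Monday (Mon=0 ... Sun=6)
Days before August (Jan-Jul): 212; offset = 212 + 21 - 1 = 232
Weekday index = (0 + 232) mod 7 = 1

Day of the week: Tuesday


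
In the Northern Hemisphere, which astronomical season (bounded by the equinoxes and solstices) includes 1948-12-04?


Date: December 4
Astronomical Autumn (approx.; exact equinox/solstice day varies by year): September 22 to December 20
December 4 falls within the Autumn window

Autumn


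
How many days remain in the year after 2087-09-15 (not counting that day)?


Day of year: 258 of 365
Remaining = 365 - 258

107 days


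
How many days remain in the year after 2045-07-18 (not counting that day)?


Day of year: 199 of 365
Remaining = 365 - 199

166 days


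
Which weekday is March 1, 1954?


Target: March 1, 1954
Anchor: Jan 1, 1954. With p = 1954 - 1 = 1953: (p + p//4 - p//100 + p//400) mod 7 = (1953 + 488 - 19 + 4) mod 7 = 2426 mod 7 = 4 -> Friday (Mon=0 ... Sun=6)
Days before March (Jan-Feb): 59 days
Weekday index = (4 + 59) mod 7 = 0

Monday


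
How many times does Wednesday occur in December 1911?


December 1911 has 31 days
Anchor: Jan 1, 1911. With p = 1911 - 1 = 1910: (p + p//4 - p//100 + p//400) mod 7 = (1910 + 477 - 19 + 4) mod 7 = 2372 mod 7 = 6 -> Sunday (Mon=0 ... Sun=6)
Days before December (Jan-Nov): 334; December 1 index = (6 + 334) mod 7 = 4 -> Friday
First Wednesday is December 6
Wednesdays: 6, 13, 20, 27

4 Wednesdays


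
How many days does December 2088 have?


December 2088

31 days


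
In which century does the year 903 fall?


Century = (year - 1) // 100 + 1
= (903 - 1) // 100 + 1
= 902 // 100 + 1
= 9 + 1

10th century


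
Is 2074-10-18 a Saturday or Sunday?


Anchor: Jan 1, 2074. With p = 2074 - 1 = 2073: (p + p//4 - p//100 + p//400) mod 7 = (2073 + 518 - 20 + 5) mod 7 = 2576 mod 7 = 0 -> Monday (Mon=0 ... Sun=6)
Day of year: 291; offset = 290
Weekday index = (0 + 290) mod 7 = 3 -> Thursday
Weekend days: Saturday, Sunday

No


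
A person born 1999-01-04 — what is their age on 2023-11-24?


Birth: 1999-01-04
Reference: 2023-11-24
Year difference: 2023 - 1999 = 24

24 years old


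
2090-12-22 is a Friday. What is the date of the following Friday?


Current: Friday
Target: Friday
Days ahead: 7

Next Friday: 2090-12-29


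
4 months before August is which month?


August is month 8
8 - 4 = 4

April


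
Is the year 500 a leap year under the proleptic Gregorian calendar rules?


Gregorian leap year rule: divisible by 4, but not by 100, unless also by 400.
500 is divisible by 100 but not 400 -> not a leap year

No


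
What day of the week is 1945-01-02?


Date: January 2, 1945
Anchor: Jan 1, 1945. With p = 1945 - 1 = 1944: (p + p//4 - p//100 + p//400) mod 7 = (1944 + 486 - 19 + 4) mod 7 = 2415 mod 7 = 0 -> Monday (Mon=0 ... Sun=6)
Days into year = 2 - 1 = 1
Weekday index = (0 + 1) mod 7 = 1

Day of the week: Tuesday


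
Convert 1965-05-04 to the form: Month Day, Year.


ISO 1965-05-04 parses as year=1965, month=05, day=04
Month 5 -> May

May 4, 1965


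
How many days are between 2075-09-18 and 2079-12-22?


From 2075-09-18 to 2079-12-22
2075-09-18: days before September = 31 + 28 + 31 + 30 + 31 + 30 + 31 + 31 = 243 (2075 is not a leap year); day of year = 243 + 18 = 261
2079-12-22: days before December = 31 + 28 + 31 + 30 + 31 + 30 + 31 + 31 + 30 + 31 + 30 = 334 (2079 is not a leap year); day of year = 334 + 22 = 356
Rest of 2075: 365 - 261 = 104
Full years 2076 (366), 2077 (365), 2078 (365): 1096
Total = 104 + 1096 + 356 = 1556

1556 days


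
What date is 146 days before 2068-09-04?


Start: 2068-09-04, subtract 146 days
Back 4 days from September 4 reaches August 31, 2068 -> 142 left
August 2068 has 31 days -> back to July 31, 2068 -> 111 left
July 2068 has 31 days -> back to June 30, 2068 -> 80 left
June 2068 has 30 days -> back to May 31, 2068 -> 50 left
May 2068 has 31 days -> back to April 30, 2068 -> 19 left
April 2068: 30 - 19 = 11 -> lands on April 11

Result: 2068-04-11


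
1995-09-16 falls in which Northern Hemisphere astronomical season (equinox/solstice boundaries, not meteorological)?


Date: September 16
Astronomical Summer (approx.; exact equinox/solstice day varies by year): June 21 to September 21
September 16 falls within the Summer window

Summer


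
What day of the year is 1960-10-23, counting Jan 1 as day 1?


Date: October 23, 1960
Days in months 1 through 9: 274
Plus 23 days in October

Day of year: 297


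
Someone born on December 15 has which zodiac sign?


Date: December 15
Conventional tropical zodiac dates: Sagittarius from November 22 onward; Capricorn starts December 22
December 15 falls within the Sagittarius range

Sagittarius


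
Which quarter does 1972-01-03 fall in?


Month: January (month 1)
Q1: Jan-Mar, Q2: Apr-Jun, Q3: Jul-Sep, Q4: Oct-Dec

Q1


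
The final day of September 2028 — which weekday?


September 2028 has 30 days
Anchor: Jan 1, 2028. With p = 2028 - 1 = 2027: (p + p//4 - p//100 + p//400) mod 7 = (2027 + 506 - 20 + 5) mod 7 = 2518 mod 7 = 5 -> Saturday (Mon=0 ... Sun=6)
Days before September (Jan-Aug): 244; September 1 index = (5 + 244) mod 7 = 4 -> Friday
Last day offset: 30 - 1 = 29 days
Weekday index = (4 + 29) mod 7 = 5

Saturday, September 30


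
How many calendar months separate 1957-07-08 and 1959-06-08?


From July 1957 to June 1959
2 years * 12 = 24 months, minus 1 month = 23

23 months


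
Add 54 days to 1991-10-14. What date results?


Start: 1991-10-14, add 54 days
October 1991 has 31 days: 31 - 14 = 17 days to October 31 -> 37 left
November 1991 has 30 days -> 7 left
December 1991: 7 <= 31 -> lands on December 7

Result: 1991-12-07


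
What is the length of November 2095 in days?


November 2095

30 days


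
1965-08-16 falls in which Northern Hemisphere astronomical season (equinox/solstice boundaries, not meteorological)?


Date: August 16
Astronomical Summer (approx.; exact equinox/solstice day varies by year): June 21 to September 21
August 16 falls within the Summer window

Summer


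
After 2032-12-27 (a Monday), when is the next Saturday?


Current: Monday
Target: Saturday
Days ahead: 5

Next Saturday: 2033-01-01


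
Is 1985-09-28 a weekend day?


Anchor: Jan 1, 1985. With p = 1985 - 1 = 1984: (p + p//4 - p//100 + p//400) mod 7 = (1984 + 496 - 19 + 4) mod 7 = 2465 mod 7 = 1 -> Tuesday (Mon=0 ... Sun=6)
Day of year: 271; offset = 270
Weekday index = (1 + 270) mod 7 = 5 -> Saturday
Weekend days: Saturday, Sunday

Yes


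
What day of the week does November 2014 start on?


Target: November 1, 2014
Anchor: Jan 1, 2014. With p = 2014 - 1 = 2013: (p + p//4 - p//100 + p//400) mod 7 = (2013 + 503 - 20 + 5) mod 7 = 2501 mod 7 = 2 -> Wednesday (Mon=0 ... Sun=6)
Days before November (Jan-Oct): 304 days
Weekday index = (2 + 304) mod 7 = 5

Saturday


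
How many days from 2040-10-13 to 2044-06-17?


From 2040-10-13 to 2044-06-17
2040-10-13: days before October = 31 + 29 + 31 + 30 + 31 + 30 + 31 + 31 + 30 = 274 (2040 is a leap year); day of year = 274 + 13 = 287
2044-06-17: days before June = 31 + 29 + 31 + 30 + 31 = 152 (2044 is a leap year); day of year = 152 + 17 = 169
Rest of 2040: 366 - 287 = 79
Full years 2041 (365), 2042 (365), 2043 (365): 1095
Total = 79 + 1095 + 169 = 1343

1343 days


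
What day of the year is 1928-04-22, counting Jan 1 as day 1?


Date: April 22, 1928
Days in months 1 through 3: 91
Plus 22 days in April

Day of year: 113


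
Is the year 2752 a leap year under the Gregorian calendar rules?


Gregorian leap year rule: divisible by 4, but not by 100, unless also by 400.
2752 is divisible by 4 but not 100 -> leap year

Yes


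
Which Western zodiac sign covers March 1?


Date: March 1
Conventional tropical zodiac dates: Pisces from February 19 onward; Aries starts March 21
March 1 falls within the Pisces range

Pisces


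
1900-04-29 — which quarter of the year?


Month: April (month 4)
Q1: Jan-Mar, Q2: Apr-Jun, Q3: Jul-Sep, Q4: Oct-Dec

Q2


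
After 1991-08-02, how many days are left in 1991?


Day of year: 214 of 365
Remaining = 365 - 214

151 days


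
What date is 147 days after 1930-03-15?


Start: 1930-03-15, add 147 days
March 1930 has 31 days: 31 - 15 = 16 days to March 31 -> 131 left
April 1930 has 30 days -> 101 left
May 1930 has 31 days -> 70 left
June 1930 has 30 days -> 40 left
July 1930 has 31 days -> 9 left
August 1930: 9 <= 31 -> lands on August 9

Result: 1930-08-09


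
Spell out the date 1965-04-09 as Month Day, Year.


ISO 1965-04-09 parses as year=1965, month=04, day=09
Month 4 -> April

April 9, 1965


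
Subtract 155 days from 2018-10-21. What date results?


Start: 2018-10-21, subtract 155 days
Back 21 days from October 21 reaches September 30, 2018 -> 134 left
September 2018 has 30 days -> back to August 31, 2018 -> 104 left
August 2018 has 31 days -> back to July 31, 2018 -> 73 left
July 2018 has 31 days -> back to June 30, 2018 -> 42 left
June 2018 has 30 days -> back to May 31, 2018 -> 12 left
May 2018: 31 - 12 = 19 -> lands on May 19

Result: 2018-05-19


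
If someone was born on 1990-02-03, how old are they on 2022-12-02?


Birth: 1990-02-03
Reference: 2022-12-02
Year difference: 2022 - 1990 = 32

32 years old


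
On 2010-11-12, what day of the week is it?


Date: November 12, 2010
Anchor: Jan 1, 2010. With p = 2010 - 1 = 2009: (p + p//4 - p//100 + p//400) mod 7 = (2009 + 502 - 20 + 5) mod 7 = 2496 mod 7 = 4 -> Friday (Mon=0 ... Sun=6)
Days before November (Jan-Oct): 304; offset = 304 + 12 - 1 = 315
Weekday index = (4 + 315) mod 7 = 4

Day of the week: Friday


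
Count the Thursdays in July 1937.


July 1937 has 31 days
Anchor: Jan 1, 1937. With p = 1937 - 1 = 1936: (p + p//4 - p//100 + p//400) mod 7 = (1936 + 484 - 19 + 4) mod 7 = 2405 mod 7 = 4 -> Friday (Mon=0 ... Sun=6)
Days before July (Jan-Jun): 181; July 1 index = (4 + 181) mod 7 = 3 -> Thursday
First Thursday is July 1
Thursdays: 1, 8, 15, 22, 29

5 Thursdays


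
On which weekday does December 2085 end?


December 2085 has 31 days
Anchor: Jan 1, 2085. With p = 2085 - 1 = 2084: (p + p//4 - p//100 + p//400) mod 7 = (2084 + 521 - 20 + 5) mod 7 = 2590 mod 7 = 0 -> Monday (Mon=0 ... Sun=6)
Days before December (Jan-Nov): 334; December 1 index = (0 + 334) mod 7 = 5 -> Saturday
Last day offset: 31 - 1 = 30 days
Weekday index = (5 + 30) mod 7 = 0

Monday, December 31


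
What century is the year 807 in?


Century = (year - 1) // 100 + 1
= (807 - 1) // 100 + 1
= 806 // 100 + 1
= 8 + 1

9th century


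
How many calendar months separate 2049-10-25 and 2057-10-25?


From October 2049 to October 2057
8 years * 12 = 96 months = 96

96 months


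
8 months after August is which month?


August is month 8
8 + 8 = 16; wrap: 16 - 12 = 4

April


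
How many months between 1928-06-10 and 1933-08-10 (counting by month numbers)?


From June 1928 to August 1933
5 years * 12 = 60 months, plus 2 months = 62

62 months


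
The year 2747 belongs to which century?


Century = (year - 1) // 100 + 1
= (2747 - 1) // 100 + 1
= 2746 // 100 + 1
= 27 + 1

28th century


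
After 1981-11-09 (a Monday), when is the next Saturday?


Current: Monday
Target: Saturday
Days ahead: 5

Next Saturday: 1981-11-14


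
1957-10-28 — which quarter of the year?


Month: October (month 10)
Q1: Jan-Mar, Q2: Apr-Jun, Q3: Jul-Sep, Q4: Oct-Dec

Q4


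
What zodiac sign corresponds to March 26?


Date: March 26
Conventional tropical zodiac dates: Aries from March 21 onward; Taurus starts April 20
March 26 falls within the Aries range

Aries


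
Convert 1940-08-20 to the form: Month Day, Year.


ISO 1940-08-20 parses as year=1940, month=08, day=20
Month 8 -> August

August 20, 1940


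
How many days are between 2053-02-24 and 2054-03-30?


From 2053-02-24 to 2054-03-30
2053-02-24: days before February = 31; day of year = 31 + 24 = 55
2054-03-30: days before March = 31 + 28 = 59 (2054 is not a leap year); day of year = 59 + 30 = 89
Rest of 2053: 365 - 55 = 310
Total = 310 + 89 = 399

399 days


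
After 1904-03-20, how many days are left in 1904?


Day of year: 80 of 366
Remaining = 366 - 80

286 days


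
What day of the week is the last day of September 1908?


September 1908 has 30 days
Anchor: Jan 1, 1908. With p = 1908 - 1 = 1907: (p + p//4 - p//100 + p//400) mod 7 = (1907 + 476 - 19 + 4) mod 7 = 2368 mod 7 = 2 -> Wednesday (Mon=0 ... Sun=6)
Days before September (Jan-Aug): 244; September 1 index = (2 + 244) mod 7 = 1 -> Tuesday
Last day offset: 30 - 1 = 29 days
Weekday index = (1 + 29) mod 7 = 2

Wednesday, September 30


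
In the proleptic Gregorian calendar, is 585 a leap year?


Gregorian leap year rule: divisible by 4, but not by 100, unless also by 400.
585 is not divisible by 4 -> not a leap year

No


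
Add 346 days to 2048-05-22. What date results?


Start: 2048-05-22, add 346 days
May 2048 has 31 days: 31 - 22 = 9 days to May 31 -> 337 left
June 2048 has 30 days -> 307 left
July 2048 has 31 days -> 276 left
August 2048 has 31 days -> 245 left
September 2048 has 30 days -> 215 left
October 2048 has 31 days -> 184 left
November 2048 has 30 days -> 154 left
December 2048 has 31 days -> 123 left
January 2049 has 31 days -> 92 left
February 2049 has 28 days -> 64 left
March 2049 has 31 days -> 33 left
April 2049 has 30 days -> 3 left
May 2049: 3 <= 31 -> lands on May 3

Result: 2049-05-03


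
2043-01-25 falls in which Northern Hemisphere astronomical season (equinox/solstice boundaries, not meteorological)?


Date: January 25
Astronomical Winter (approx.; exact equinox/solstice day varies by year): December 21 to March 19
January 25 falls within the Winter window

Winter


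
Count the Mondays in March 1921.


March 1921 has 31 days
Anchor: Jan 1, 1921. With p = 1921 - 1 = 1920: (p + p//4 - p//100 + p//400) mod 7 = (1920 + 480 - 19 + 4) mod 7 = 2385 mod 7 = 5 -> Saturday (Mon=0 ... Sun=6)
Days before March (Jan-Feb): 59; March 1 index = (5 + 59) mod 7 = 1 -> Tuesday
First Monday is March 7
Mondays: 7, 14, 21, 28

4 Mondays


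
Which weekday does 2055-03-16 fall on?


Date: March 16, 2055
Anchor: Jan 1, 2055. With p = 2055 - 1 = 2054: (p + p//4 - p//100 + p//400) mod 7 = (2054 + 513 - 20 + 5) mod 7 = 2552 mod 7 = 4 -> Friday (Mon=0 ... Sun=6)
Days before March (Jan-Feb): 59; offset = 59 + 16 - 1 = 74
Weekday index = (4 + 74) mod 7 = 1

Day of the week: Tuesday
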